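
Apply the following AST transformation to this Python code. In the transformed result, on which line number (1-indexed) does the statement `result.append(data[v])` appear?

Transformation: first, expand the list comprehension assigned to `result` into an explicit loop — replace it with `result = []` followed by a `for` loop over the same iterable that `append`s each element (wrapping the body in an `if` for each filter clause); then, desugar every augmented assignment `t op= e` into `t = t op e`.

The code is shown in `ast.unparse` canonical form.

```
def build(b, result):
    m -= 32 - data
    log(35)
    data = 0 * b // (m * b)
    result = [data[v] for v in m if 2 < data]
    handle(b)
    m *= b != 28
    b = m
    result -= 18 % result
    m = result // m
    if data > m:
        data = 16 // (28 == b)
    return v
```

8

Transformed code:
def build(b, result):
    m = m - (32 - data)
    log(35)
    data = 0 * b // (m * b)
    result = []
    for v in m:
        if 2 < data:
            result.append(data[v])
    handle(b)
    m = m * (b != 28)
    b = m
    result = result - 18 % result
    m = result // m
    if data > m:
        data = 16 // (28 == b)
    return v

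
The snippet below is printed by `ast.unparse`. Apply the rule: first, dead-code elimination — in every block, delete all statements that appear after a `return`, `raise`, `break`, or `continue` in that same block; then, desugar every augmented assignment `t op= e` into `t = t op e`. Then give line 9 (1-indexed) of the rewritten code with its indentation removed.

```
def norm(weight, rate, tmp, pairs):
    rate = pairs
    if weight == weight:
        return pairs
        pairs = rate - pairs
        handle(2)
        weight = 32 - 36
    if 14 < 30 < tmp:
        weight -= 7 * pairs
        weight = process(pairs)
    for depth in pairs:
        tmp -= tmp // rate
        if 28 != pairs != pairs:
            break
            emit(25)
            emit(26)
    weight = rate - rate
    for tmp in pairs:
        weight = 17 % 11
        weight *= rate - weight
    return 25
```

Transformed code:
def norm(weight, rate, tmp, pairs):
    rate = pairs
    if weight == weight:
        return pairs
    if 14 < 30 < tmp:
        weight = weight - 7 * pairs
        weight = process(pairs)
    for depth in pairs:
        tmp = tmp - tmp // rate
        if 28 != pairs != pairs:
            break
    weight = rate - rate
    for tmp in pairs:
        weight = 17 % 11
        weight = weight * (rate - weight)
    return 25

tmp = tmp - tmp // rate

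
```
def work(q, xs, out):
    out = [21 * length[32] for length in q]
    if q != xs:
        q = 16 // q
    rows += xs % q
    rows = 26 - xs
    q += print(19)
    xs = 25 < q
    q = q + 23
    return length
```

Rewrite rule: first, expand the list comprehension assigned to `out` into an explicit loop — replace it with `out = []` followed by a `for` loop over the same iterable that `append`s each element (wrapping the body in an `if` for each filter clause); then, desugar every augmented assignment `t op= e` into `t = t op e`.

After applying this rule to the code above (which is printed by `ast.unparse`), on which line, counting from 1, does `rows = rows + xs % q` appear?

7

Transformed code:
def work(q, xs, out):
    out = []
    for length in q:
        out.append(21 * length[32])
    if q != xs:
        q = 16 // q
    rows = rows + xs % q
    rows = 26 - xs
    q = q + print(19)
    xs = 25 < q
    q = q + 23
    return length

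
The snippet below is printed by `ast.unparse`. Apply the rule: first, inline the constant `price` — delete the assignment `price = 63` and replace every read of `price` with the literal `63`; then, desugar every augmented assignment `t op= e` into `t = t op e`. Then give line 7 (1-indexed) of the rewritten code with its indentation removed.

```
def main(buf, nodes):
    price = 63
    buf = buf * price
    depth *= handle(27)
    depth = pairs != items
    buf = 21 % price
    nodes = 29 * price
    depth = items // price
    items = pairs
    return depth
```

Transformed code:
def main(buf, nodes):
    buf = buf * 63
    depth = depth * handle(27)
    depth = pairs != items
    buf = 21 % 63
    nodes = 29 * 63
    depth = items // 63
    items = pairs
    return depth

depth = items // 63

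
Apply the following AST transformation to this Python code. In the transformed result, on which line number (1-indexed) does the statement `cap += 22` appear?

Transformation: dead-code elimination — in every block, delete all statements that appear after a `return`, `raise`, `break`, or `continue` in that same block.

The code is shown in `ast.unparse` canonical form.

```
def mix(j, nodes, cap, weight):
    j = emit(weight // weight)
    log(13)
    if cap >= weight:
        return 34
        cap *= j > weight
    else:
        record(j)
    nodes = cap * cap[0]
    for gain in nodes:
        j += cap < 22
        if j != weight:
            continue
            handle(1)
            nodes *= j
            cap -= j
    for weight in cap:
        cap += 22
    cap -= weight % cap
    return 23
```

14

Transformed code:
def mix(j, nodes, cap, weight):
    j = emit(weight // weight)
    log(13)
    if cap >= weight:
        return 34
    else:
        record(j)
    nodes = cap * cap[0]
    for gain in nodes:
        j += cap < 22
        if j != weight:
            continue
    for weight in cap:
        cap += 22
    cap -= weight % cap
    return 23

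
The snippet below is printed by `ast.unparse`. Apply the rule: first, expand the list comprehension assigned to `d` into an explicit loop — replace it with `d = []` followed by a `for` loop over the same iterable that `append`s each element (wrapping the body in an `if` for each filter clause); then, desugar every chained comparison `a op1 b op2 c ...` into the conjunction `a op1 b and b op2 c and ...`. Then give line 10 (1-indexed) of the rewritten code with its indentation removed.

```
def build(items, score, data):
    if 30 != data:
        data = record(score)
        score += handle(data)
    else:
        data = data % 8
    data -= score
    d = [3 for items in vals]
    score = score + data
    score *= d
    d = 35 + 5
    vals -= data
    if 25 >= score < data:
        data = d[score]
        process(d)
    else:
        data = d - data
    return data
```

Transformed code:
def build(items, score, data):
    if 30 != data:
        data = record(score)
        score += handle(data)
    else:
        data = data % 8
    data -= score
    d = []
    for items in vals:
        d.append(3)
    score = score + data
    score *= d
    d = 35 + 5
    vals -= data
    if 25 >= score and score < data:
        data = d[score]
        process(d)
    else:
        data = d - data
    return data

d.append(3)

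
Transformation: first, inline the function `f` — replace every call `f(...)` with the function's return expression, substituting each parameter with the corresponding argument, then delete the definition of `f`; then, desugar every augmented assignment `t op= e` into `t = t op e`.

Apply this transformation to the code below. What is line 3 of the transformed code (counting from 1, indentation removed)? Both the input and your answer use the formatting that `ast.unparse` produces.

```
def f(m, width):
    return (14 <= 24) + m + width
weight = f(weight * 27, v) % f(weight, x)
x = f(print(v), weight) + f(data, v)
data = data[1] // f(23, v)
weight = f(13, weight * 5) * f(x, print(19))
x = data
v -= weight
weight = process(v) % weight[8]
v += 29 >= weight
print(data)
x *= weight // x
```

data = data[1] // ((14 <= 24) + 23 + v)

Transformed code:
weight = ((14 <= 24) + weight * 27 + v) % ((14 <= 24) + weight + x)
x = (14 <= 24) + print(v) + weight + ((14 <= 24) + data + v)
data = data[1] // ((14 <= 24) + 23 + v)
weight = ((14 <= 24) + 13 + weight * 5) * ((14 <= 24) + x + print(19))
x = data
v = v - weight
weight = process(v) % weight[8]
v = v + (29 >= weight)
print(data)
x = x * (weight // x)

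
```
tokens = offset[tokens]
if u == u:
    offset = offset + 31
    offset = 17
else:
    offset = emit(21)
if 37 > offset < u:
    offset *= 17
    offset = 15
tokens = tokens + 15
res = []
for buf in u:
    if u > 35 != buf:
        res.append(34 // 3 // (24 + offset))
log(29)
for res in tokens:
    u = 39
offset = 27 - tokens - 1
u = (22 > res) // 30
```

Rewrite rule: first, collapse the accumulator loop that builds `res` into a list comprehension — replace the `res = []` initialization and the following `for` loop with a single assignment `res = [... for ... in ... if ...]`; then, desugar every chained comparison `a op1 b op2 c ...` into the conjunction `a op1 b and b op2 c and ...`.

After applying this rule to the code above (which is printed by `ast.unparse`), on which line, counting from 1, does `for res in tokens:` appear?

13

Transformed code:
tokens = offset[tokens]
if u == u:
    offset = offset + 31
    offset = 17
else:
    offset = emit(21)
if 37 > offset and offset < u:
    offset *= 17
    offset = 15
tokens = tokens + 15
res = [34 // 3 // (24 + offset) for buf in u if u > 35 and 35 != buf]
log(29)
for res in tokens:
    u = 39
offset = 27 - tokens - 1
u = (22 > res) // 30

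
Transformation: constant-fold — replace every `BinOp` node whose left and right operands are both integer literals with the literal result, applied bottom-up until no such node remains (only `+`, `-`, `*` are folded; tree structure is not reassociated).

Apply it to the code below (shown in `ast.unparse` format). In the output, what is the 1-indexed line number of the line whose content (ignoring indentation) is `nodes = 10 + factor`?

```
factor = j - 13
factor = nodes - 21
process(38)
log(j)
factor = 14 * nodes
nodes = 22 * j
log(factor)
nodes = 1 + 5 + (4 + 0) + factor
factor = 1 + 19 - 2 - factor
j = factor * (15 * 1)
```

8

Transformed code:
factor = j - 13
factor = nodes - 21
process(38)
log(j)
factor = 14 * nodes
nodes = 22 * j
log(factor)
nodes = 10 + factor
factor = 18 - factor
j = factor * 15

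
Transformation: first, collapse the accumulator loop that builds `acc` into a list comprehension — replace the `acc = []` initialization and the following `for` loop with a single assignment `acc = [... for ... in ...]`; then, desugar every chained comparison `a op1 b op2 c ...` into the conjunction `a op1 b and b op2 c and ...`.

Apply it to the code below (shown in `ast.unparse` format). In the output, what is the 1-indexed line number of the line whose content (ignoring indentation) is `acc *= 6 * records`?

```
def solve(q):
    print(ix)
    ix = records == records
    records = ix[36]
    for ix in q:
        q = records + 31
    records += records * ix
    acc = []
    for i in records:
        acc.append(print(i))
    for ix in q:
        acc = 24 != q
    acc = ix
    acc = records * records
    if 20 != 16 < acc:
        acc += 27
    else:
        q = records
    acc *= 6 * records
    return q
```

17

Transformed code:
def solve(q):
    print(ix)
    ix = records == records
    records = ix[36]
    for ix in q:
        q = records + 31
    records += records * ix
    acc = [print(i) for i in records]
    for ix in q:
        acc = 24 != q
    acc = ix
    acc = records * records
    if 20 != 16 and 16 < acc:
        acc += 27
    else:
        q = records
    acc *= 6 * records
    return q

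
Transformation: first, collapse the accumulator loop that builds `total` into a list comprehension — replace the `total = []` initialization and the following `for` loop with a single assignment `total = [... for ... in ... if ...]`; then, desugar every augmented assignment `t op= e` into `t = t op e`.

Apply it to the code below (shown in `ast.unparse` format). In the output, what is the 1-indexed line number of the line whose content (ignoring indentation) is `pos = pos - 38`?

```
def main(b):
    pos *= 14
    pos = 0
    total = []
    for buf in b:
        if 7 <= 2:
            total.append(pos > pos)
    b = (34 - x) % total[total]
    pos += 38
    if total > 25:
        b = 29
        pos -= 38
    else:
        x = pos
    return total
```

9

Transformed code:
def main(b):
    pos = pos * 14
    pos = 0
    total = [pos > pos for buf in b if 7 <= 2]
    b = (34 - x) % total[total]
    pos = pos + 38
    if total > 25:
        b = 29
        pos = pos - 38
    else:
        x = pos
    return total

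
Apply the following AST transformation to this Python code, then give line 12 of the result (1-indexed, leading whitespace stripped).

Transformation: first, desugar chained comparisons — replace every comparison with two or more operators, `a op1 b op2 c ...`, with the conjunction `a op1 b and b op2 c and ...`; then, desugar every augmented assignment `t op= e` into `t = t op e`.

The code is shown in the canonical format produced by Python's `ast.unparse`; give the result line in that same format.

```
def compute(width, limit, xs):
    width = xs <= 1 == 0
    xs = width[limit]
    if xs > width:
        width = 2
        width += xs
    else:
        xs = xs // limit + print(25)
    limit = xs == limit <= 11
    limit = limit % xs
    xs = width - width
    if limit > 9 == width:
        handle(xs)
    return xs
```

if limit > 9 and 9 == width:

Transformed code:
def compute(width, limit, xs):
    width = xs <= 1 and 1 == 0
    xs = width[limit]
    if xs > width:
        width = 2
        width = width + xs
    else:
        xs = xs // limit + print(25)
    limit = xs == limit and limit <= 11
    limit = limit % xs
    xs = width - width
    if limit > 9 and 9 == width:
        handle(xs)
    return xs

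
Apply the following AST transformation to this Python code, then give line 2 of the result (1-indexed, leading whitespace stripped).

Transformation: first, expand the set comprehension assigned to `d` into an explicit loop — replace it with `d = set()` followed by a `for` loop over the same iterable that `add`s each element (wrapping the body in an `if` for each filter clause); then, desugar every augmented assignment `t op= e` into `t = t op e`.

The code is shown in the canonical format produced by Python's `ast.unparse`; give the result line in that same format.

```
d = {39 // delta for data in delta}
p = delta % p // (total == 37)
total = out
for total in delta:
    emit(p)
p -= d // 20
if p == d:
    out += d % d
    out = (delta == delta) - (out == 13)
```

Transformed code:
d = set()
for data in delta:
    d.add(39 // delta)
p = delta % p // (total == 37)
total = out
for total in delta:
    emit(p)
p = p - d // 20
if p == d:
    out = out + d % d
    out = (delta == delta) - (out == 13)

for data in delta:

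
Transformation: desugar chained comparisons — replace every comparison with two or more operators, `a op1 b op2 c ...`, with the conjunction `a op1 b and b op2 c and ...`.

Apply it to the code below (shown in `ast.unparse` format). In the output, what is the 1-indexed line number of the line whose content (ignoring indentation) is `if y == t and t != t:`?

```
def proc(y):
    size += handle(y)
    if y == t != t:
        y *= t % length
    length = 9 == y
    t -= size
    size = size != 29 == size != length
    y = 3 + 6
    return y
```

3

Transformed code:
def proc(y):
    size += handle(y)
    if y == t and t != t:
        y *= t % length
    length = 9 == y
    t -= size
    size = size != 29 and 29 == size and (size != length)
    y = 3 + 6
    return y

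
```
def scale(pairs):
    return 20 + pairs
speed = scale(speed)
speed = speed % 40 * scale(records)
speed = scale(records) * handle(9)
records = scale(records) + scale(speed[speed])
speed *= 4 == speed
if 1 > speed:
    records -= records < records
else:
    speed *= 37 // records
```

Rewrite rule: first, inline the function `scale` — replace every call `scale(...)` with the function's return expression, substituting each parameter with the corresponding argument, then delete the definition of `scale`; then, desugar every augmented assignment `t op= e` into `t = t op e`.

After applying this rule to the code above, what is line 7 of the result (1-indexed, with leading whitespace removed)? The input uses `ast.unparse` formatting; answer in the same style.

Transformed code:
speed = 20 + speed
speed = speed % 40 * (20 + records)
speed = (20 + records) * handle(9)
records = 20 + records + (20 + speed[speed])
speed = speed * (4 == speed)
if 1 > speed:
    records = records - (records < records)
else:
    speed = speed * (37 // records)

records = records - (records < records)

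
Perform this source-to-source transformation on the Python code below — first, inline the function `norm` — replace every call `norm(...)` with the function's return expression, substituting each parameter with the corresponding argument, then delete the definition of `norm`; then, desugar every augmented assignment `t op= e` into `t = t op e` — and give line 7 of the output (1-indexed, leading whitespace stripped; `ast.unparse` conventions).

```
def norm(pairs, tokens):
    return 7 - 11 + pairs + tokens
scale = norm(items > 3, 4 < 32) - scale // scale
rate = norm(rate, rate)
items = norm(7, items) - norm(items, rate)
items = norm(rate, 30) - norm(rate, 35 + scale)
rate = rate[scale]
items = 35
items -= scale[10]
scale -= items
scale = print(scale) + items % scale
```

items = items - scale[10]

Transformed code:
scale = 7 - 11 + (items > 3) + (4 < 32) - scale // scale
rate = 7 - 11 + rate + rate
items = 7 - 11 + 7 + items - (7 - 11 + items + rate)
items = 7 - 11 + rate + 30 - (7 - 11 + rate + (35 + scale))
rate = rate[scale]
items = 35
items = items - scale[10]
scale = scale - items
scale = print(scale) + items % scale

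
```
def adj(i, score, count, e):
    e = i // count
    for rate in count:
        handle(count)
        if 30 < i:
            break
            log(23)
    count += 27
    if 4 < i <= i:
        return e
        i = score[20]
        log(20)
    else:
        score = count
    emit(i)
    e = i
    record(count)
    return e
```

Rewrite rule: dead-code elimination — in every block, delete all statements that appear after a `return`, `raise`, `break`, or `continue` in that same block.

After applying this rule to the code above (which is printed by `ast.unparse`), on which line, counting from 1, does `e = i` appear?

13

Transformed code:
def adj(i, score, count, e):
    e = i // count
    for rate in count:
        handle(count)
        if 30 < i:
            break
    count += 27
    if 4 < i <= i:
        return e
    else:
        score = count
    emit(i)
    e = i
    record(count)
    return e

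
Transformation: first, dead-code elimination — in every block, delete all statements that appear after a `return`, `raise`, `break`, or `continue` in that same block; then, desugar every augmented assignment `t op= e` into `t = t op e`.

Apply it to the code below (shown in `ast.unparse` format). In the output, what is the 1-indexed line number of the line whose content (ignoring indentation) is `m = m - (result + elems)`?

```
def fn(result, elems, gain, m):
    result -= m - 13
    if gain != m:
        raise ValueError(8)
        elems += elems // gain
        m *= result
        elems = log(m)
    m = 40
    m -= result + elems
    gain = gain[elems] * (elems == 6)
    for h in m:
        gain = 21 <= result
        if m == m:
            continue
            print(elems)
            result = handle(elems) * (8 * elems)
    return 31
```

Transformed code:
def fn(result, elems, gain, m):
    result = result - (m - 13)
    if gain != m:
        raise ValueError(8)
    m = 40
    m = m - (result + elems)
    gain = gain[elems] * (elems == 6)
    for h in m:
        gain = 21 <= result
        if m == m:
            continue
    return 31

6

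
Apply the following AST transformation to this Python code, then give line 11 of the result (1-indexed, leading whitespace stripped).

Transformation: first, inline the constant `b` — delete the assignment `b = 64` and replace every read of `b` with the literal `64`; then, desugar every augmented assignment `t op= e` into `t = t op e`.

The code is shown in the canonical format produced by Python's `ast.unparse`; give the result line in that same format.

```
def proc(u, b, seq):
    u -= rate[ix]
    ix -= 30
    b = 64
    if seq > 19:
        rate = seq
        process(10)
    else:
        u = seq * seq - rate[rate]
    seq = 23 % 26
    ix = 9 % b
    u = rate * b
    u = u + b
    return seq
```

u = rate * 64

Transformed code:
def proc(u, b, seq):
    u = u - rate[ix]
    ix = ix - 30
    if seq > 19:
        rate = seq
        process(10)
    else:
        u = seq * seq - rate[rate]
    seq = 23 % 26
    ix = 9 % 64
    u = rate * 64
    u = u + 64
    return seq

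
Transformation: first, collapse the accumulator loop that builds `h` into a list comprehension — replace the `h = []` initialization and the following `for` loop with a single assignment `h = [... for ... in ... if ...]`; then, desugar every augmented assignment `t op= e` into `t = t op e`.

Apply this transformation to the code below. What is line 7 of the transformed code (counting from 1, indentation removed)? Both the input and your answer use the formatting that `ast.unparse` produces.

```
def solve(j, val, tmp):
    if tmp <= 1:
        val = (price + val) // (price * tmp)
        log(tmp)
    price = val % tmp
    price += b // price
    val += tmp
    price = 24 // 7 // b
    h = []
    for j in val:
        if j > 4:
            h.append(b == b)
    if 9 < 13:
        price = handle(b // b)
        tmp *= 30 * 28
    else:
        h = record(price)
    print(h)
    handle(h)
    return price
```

val = val + tmp

Transformed code:
def solve(j, val, tmp):
    if tmp <= 1:
        val = (price + val) // (price * tmp)
        log(tmp)
    price = val % tmp
    price = price + b // price
    val = val + tmp
    price = 24 // 7 // b
    h = [b == b for j in val if j > 4]
    if 9 < 13:
        price = handle(b // b)
        tmp = tmp * (30 * 28)
    else:
        h = record(price)
    print(h)
    handle(h)
    return price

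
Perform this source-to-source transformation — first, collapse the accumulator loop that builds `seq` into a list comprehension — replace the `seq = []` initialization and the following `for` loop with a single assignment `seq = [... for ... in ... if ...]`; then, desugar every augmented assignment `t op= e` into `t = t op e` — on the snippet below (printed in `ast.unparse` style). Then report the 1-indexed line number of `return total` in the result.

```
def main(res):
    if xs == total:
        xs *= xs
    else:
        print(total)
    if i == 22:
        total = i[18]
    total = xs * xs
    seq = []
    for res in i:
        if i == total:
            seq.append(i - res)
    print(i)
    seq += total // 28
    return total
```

12

Transformed code:
def main(res):
    if xs == total:
        xs = xs * xs
    else:
        print(total)
    if i == 22:
        total = i[18]
    total = xs * xs
    seq = [i - res for res in i if i == total]
    print(i)
    seq = seq + total // 28
    return total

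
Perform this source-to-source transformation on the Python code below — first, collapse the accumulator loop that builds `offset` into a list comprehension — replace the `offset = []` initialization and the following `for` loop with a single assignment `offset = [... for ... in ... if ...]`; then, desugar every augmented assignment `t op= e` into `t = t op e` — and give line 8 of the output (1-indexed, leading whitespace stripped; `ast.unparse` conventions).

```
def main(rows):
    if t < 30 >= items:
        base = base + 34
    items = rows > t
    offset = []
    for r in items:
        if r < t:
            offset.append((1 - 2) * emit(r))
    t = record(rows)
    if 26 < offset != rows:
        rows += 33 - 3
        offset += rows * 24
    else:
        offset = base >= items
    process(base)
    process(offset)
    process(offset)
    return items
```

Transformed code:
def main(rows):
    if t < 30 >= items:
        base = base + 34
    items = rows > t
    offset = [(1 - 2) * emit(r) for r in items if r < t]
    t = record(rows)
    if 26 < offset != rows:
        rows = rows + (33 - 3)
        offset = offset + rows * 24
    else:
        offset = base >= items
    process(base)
    process(offset)
    process(offset)
    return items

rows = rows + (33 - 3)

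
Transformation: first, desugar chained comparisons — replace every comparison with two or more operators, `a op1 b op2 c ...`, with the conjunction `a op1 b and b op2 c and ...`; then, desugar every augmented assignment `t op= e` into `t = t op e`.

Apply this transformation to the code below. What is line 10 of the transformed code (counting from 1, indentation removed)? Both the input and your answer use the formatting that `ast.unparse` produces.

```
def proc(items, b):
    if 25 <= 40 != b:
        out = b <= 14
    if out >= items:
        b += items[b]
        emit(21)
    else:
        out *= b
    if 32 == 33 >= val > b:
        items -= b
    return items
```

Transformed code:
def proc(items, b):
    if 25 <= 40 and 40 != b:
        out = b <= 14
    if out >= items:
        b = b + items[b]
        emit(21)
    else:
        out = out * b
    if 32 == 33 and 33 >= val and (val > b):
        items = items - b
    return items

items = items - b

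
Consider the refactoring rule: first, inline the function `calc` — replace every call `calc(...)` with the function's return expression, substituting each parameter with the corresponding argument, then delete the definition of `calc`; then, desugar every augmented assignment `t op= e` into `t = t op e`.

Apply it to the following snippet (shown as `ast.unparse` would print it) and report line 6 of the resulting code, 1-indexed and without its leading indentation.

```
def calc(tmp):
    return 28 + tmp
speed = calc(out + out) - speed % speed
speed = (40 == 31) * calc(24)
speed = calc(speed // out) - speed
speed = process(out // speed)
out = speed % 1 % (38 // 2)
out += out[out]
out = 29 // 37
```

out = out + out[out]

Transformed code:
speed = 28 + (out + out) - speed % speed
speed = (40 == 31) * (28 + 24)
speed = 28 + speed // out - speed
speed = process(out // speed)
out = speed % 1 % (38 // 2)
out = out + out[out]
out = 29 // 37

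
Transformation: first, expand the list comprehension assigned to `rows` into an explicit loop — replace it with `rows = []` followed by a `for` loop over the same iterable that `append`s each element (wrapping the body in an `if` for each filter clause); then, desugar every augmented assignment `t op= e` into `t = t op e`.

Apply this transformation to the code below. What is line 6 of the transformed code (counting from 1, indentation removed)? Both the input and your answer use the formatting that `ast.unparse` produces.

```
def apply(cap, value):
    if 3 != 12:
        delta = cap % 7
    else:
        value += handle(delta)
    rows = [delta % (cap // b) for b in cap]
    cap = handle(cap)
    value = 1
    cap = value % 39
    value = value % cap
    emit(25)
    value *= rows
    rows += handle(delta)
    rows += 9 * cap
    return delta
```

Transformed code:
def apply(cap, value):
    if 3 != 12:
        delta = cap % 7
    else:
        value = value + handle(delta)
    rows = []
    for b in cap:
        rows.append(delta % (cap // b))
    cap = handle(cap)
    value = 1
    cap = value % 39
    value = value % cap
    emit(25)
    value = value * rows
    rows = rows + handle(delta)
    rows = rows + 9 * cap
    return delta

rows = []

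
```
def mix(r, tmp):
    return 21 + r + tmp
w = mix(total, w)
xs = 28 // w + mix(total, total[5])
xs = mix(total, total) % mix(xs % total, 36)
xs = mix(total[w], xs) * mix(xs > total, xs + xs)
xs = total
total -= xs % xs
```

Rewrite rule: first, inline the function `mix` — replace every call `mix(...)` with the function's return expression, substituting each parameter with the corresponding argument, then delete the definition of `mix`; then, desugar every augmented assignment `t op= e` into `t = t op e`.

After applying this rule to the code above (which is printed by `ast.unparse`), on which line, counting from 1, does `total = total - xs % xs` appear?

6

Transformed code:
w = 21 + total + w
xs = 28 // w + (21 + total + total[5])
xs = (21 + total + total) % (21 + xs % total + 36)
xs = (21 + total[w] + xs) * (21 + (xs > total) + (xs + xs))
xs = total
total = total - xs % xs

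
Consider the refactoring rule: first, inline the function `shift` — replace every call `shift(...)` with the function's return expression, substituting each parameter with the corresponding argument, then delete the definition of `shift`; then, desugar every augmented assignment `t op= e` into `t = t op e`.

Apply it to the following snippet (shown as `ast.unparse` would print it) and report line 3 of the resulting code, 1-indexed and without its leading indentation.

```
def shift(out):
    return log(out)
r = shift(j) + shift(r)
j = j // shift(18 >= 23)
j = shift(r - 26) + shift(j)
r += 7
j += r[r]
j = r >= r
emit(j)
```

Transformed code:
r = log(j) + log(r)
j = j // log(18 >= 23)
j = log(r - 26) + log(j)
r = r + 7
j = j + r[r]
j = r >= r
emit(j)

j = log(r - 26) + log(j)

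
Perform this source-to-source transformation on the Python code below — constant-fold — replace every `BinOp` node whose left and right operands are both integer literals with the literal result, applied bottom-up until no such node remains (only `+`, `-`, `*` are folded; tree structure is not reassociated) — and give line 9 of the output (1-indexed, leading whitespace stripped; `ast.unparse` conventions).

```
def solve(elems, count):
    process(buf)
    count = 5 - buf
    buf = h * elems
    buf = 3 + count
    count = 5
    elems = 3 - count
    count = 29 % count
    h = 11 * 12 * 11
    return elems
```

h = 1452

Transformed code:
def solve(elems, count):
    process(buf)
    count = 5 - buf
    buf = h * elems
    buf = 3 + count
    count = 5
    elems = 3 - count
    count = 29 % count
    h = 1452
    return elems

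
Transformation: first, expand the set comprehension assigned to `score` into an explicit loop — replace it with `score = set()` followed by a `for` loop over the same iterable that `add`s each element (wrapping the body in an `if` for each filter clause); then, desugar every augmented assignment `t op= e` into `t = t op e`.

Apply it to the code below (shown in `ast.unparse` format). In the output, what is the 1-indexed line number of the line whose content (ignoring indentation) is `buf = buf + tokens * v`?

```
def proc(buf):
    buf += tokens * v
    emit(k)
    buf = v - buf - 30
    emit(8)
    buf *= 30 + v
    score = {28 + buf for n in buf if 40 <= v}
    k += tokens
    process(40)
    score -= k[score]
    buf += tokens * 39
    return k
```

Transformed code:
def proc(buf):
    buf = buf + tokens * v
    emit(k)
    buf = v - buf - 30
    emit(8)
    buf = buf * (30 + v)
    score = set()
    for n in buf:
        if 40 <= v:
            score.add(28 + buf)
    k = k + tokens
    process(40)
    score = score - k[score]
    buf = buf + tokens * 39
    return k

2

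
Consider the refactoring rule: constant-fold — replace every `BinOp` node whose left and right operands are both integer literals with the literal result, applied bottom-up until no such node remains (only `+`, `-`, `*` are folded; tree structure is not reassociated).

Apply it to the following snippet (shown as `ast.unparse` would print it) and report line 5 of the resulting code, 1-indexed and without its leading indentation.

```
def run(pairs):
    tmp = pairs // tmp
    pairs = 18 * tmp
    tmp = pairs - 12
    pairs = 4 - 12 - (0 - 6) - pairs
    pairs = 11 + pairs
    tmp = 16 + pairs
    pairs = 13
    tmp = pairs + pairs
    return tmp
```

pairs = -2 - pairs

Transformed code:
def run(pairs):
    tmp = pairs // tmp
    pairs = 18 * tmp
    tmp = pairs - 12
    pairs = -2 - pairs
    pairs = 11 + pairs
    tmp = 16 + pairs
    pairs = 13
    tmp = pairs + pairs
    return tmp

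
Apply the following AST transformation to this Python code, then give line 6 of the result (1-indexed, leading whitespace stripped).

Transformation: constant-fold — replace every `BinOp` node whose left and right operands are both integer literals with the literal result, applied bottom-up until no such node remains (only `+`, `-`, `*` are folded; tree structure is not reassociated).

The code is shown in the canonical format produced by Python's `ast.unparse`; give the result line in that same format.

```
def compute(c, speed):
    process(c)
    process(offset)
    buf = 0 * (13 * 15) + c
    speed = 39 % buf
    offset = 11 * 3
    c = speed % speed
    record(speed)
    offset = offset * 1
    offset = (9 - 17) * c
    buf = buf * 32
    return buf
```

Transformed code:
def compute(c, speed):
    process(c)
    process(offset)
    buf = 0 + c
    speed = 39 % buf
    offset = 33
    c = speed % speed
    record(speed)
    offset = offset * 1
    offset = -8 * c
    buf = buf * 32
    return buf

offset = 33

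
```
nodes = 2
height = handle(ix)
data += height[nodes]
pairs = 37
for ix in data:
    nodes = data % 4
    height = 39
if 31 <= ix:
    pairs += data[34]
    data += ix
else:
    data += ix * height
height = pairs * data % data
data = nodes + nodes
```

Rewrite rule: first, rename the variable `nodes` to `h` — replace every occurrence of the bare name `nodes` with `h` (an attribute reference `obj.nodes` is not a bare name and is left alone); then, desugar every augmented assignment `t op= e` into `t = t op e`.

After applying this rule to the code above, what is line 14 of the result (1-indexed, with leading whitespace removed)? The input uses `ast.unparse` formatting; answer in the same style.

data = h + h

Transformed code:
h = 2
height = handle(ix)
data = data + height[h]
pairs = 37
for ix in data:
    h = data % 4
    height = 39
if 31 <= ix:
    pairs = pairs + data[34]
    data = data + ix
else:
    data = data + ix * height
height = pairs * data % data
data = h + h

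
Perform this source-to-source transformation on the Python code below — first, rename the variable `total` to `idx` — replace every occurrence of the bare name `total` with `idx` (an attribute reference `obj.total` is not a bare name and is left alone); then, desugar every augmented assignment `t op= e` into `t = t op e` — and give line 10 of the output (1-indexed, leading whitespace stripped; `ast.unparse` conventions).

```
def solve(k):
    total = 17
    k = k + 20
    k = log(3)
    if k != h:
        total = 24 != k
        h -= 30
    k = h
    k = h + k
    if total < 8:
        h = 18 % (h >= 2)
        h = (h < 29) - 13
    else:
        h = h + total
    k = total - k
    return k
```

Transformed code:
def solve(k):
    idx = 17
    k = k + 20
    k = log(3)
    if k != h:
        idx = 24 != k
        h = h - 30
    k = h
    k = h + k
    if idx < 8:
        h = 18 % (h >= 2)
        h = (h < 29) - 13
    else:
        h = h + idx
    k = idx - k
    return k

if idx < 8:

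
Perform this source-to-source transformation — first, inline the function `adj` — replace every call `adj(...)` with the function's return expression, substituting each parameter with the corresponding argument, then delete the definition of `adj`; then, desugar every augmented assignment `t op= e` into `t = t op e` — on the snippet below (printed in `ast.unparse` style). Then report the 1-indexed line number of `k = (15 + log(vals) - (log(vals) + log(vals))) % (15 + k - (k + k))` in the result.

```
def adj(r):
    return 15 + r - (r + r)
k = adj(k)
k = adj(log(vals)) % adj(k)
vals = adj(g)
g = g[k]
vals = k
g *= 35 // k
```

Transformed code:
k = 15 + k - (k + k)
k = (15 + log(vals) - (log(vals) + log(vals))) % (15 + k - (k + k))
vals = 15 + g - (g + g)
g = g[k]
vals = k
g = g * (35 // k)

2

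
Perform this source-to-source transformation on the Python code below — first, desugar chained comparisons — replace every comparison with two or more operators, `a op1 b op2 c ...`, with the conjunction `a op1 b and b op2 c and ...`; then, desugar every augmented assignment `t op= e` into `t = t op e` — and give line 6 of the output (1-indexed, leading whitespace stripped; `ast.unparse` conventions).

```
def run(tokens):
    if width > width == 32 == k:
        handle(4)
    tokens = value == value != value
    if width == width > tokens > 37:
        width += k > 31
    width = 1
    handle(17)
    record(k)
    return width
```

Transformed code:
def run(tokens):
    if width > width and width == 32 and (32 == k):
        handle(4)
    tokens = value == value and value != value
    if width == width and width > tokens and (tokens > 37):
        width = width + (k > 31)
    width = 1
    handle(17)
    record(k)
    return width

width = width + (k > 31)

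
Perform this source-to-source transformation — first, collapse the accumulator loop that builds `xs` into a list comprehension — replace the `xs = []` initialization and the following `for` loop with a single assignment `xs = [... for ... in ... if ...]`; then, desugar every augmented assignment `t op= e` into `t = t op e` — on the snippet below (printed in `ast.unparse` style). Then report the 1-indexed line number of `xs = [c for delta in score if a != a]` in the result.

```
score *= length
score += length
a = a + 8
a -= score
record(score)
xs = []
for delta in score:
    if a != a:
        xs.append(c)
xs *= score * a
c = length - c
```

6

Transformed code:
score = score * length
score = score + length
a = a + 8
a = a - score
record(score)
xs = [c for delta in score if a != a]
xs = xs * (score * a)
c = length - c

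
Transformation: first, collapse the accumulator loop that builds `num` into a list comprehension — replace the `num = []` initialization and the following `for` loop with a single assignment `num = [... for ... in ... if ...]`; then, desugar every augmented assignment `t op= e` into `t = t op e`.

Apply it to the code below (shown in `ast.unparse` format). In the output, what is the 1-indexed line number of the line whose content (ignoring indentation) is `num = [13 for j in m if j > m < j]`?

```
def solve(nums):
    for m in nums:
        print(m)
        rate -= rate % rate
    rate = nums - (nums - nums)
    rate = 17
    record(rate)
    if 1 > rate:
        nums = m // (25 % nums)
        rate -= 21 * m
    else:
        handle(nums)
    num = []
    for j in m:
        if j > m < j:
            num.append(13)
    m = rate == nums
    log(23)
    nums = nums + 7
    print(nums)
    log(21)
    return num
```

13

Transformed code:
def solve(nums):
    for m in nums:
        print(m)
        rate = rate - rate % rate
    rate = nums - (nums - nums)
    rate = 17
    record(rate)
    if 1 > rate:
        nums = m // (25 % nums)
        rate = rate - 21 * m
    else:
        handle(nums)
    num = [13 for j in m if j > m < j]
    m = rate == nums
    log(23)
    nums = nums + 7
    print(nums)
    log(21)
    return num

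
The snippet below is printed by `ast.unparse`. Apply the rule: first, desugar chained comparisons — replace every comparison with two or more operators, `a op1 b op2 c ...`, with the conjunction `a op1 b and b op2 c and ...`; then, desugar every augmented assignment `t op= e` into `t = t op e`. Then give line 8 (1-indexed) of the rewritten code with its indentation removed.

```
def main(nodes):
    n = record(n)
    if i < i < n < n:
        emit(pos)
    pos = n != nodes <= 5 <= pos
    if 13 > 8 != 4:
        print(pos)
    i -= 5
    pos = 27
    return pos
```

Transformed code:
def main(nodes):
    n = record(n)
    if i < i and i < n and (n < n):
        emit(pos)
    pos = n != nodes and nodes <= 5 and (5 <= pos)
    if 13 > 8 and 8 != 4:
        print(pos)
    i = i - 5
    pos = 27
    return pos

i = i - 5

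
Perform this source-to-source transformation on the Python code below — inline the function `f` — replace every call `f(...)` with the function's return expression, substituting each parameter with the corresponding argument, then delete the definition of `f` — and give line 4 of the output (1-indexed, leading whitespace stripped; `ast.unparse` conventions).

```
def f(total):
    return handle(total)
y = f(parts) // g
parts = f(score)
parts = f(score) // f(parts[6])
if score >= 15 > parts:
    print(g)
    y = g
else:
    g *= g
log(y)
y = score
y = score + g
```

Transformed code:
y = handle(parts) // g
parts = handle(score)
parts = handle(score) // handle(parts[6])
if score >= 15 > parts:
    print(g)
    y = g
else:
    g *= g
log(y)
y = score
y = score + g

if score >= 15 > parts: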